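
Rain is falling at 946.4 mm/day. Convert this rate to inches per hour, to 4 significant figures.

1.552 in/hour

946.4 mm/day × 0.0393701 in/mm × 0.0416667 day/hour = 1.552 in/hour.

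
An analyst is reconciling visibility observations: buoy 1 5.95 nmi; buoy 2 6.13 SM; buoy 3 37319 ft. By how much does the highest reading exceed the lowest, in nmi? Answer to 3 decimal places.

buoy 2: 6.13 SM = 5.32682 nmi.
buoy 3: 37319 ft = 6.14192 nmi.
Spread: 6.14192 − 5.32682 = 0.815 nmi.

0.815 nmi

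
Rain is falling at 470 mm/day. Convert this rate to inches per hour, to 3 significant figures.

0.771 in/hour

470 mm/day × 0.0393701 in/mm × 0.0416667 day/hour = 0.771 in/hour.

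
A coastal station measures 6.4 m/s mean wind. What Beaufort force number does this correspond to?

6.4 m/s lies in the Beaufort 4 band (moderate breeze, 5.5–7.9 m/s).

Beaufort force 4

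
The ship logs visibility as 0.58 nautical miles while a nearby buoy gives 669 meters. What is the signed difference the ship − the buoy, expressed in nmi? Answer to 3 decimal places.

0.219 nmi

the buoy: 669 m = 0.36123 nmi.
Difference: 0.58000 − 0.36123 = 0.219 nmi.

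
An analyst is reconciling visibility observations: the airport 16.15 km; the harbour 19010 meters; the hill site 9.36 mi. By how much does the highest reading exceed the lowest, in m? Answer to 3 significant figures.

3950 m

the airport: 16.15 km = 16150.00 m.
the hill site: 9.36 SM = 15063.46 m.
Spread: 19010.00 − 15063.46 = 3950 m.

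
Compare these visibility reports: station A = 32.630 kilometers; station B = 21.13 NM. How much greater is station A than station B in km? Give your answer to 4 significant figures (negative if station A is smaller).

-6.503 km

station B: 21.13 nmi = 39.13276 km.
Difference: 32.63000 − 39.13276 = -6.503 km.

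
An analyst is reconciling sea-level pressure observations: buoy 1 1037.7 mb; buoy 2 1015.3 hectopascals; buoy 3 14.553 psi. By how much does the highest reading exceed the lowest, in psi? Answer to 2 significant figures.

buoy 1: 1037.7 mb = 15.0506 psi.
buoy 2: 1015.3 hPa = 14.7257 psi.
Spread: 15.0506 − 14.5530 = 0.50 psi.

0.50 psi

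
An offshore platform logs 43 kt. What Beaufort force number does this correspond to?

Beaufort force 9

43 kt lies in the Beaufort 9 band (strong gale, 41–47 kt).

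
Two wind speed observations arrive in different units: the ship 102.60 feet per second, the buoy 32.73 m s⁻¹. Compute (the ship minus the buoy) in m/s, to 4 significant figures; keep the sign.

-1.458 m/s

the ship: 102.60 ft/s = 31.27248 m/s.
Difference: 31.27248 − 32.73000 = -1.458 m/s.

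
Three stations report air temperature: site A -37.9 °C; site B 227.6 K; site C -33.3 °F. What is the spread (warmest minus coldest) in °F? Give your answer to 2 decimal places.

site B: 227.6 K = -45.550 °C.
site C: -33.3 °F = -36.278 °C.
Spread: (-36.278) − (-45.550) = 9.272 °C = 16.69 °F.

16.69 °F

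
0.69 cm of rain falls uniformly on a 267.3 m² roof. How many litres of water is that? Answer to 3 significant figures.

1840 litres

Depth: 0.69 cm × 10 = 6.9 mm.
1 mm over 1 m² is 1 L, so volume = 6.9 × 267.3 = 1844.37 L ≈ 1840 L.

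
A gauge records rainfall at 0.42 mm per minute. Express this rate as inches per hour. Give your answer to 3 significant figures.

0.42 mm/minute × 0.0393701 in/mm × 60 minute/hour = 0.992 in/hour.

0.992 in/hour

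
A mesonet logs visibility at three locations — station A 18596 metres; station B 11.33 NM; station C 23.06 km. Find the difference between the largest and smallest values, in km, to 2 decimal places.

station A: 18596 m = 18.5960 km.
station B: 11.33 nmi = 20.9832 km.
Spread: 23.0600 − 18.5960 = 4.46 km.

4.46 km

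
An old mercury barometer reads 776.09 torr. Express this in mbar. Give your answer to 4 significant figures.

1035 mb

1 mmHg = 1.33322 mb, so 776.09 × 1.33322 = 1035 mb.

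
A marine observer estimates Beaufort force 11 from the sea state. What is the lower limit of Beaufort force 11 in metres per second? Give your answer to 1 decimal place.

28.5 m/s

Beaufort 11 (violent storm) spans 28.5–32.6 m/s.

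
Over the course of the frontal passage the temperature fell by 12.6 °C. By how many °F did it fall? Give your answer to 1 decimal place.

22.7 °F

Converting a difference, only the 9/5 scale factor applies: Δ°F = 12.6 × 1.8 = 22.7 °F.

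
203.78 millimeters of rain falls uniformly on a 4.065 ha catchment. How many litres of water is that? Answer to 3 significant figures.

Area: 4.065 ha = 40650 m².
1 mm over 1 m² is 1 L, so volume = 203.78 × 40650 = 8283657 L ≈ 8280000 L.

8280000 litres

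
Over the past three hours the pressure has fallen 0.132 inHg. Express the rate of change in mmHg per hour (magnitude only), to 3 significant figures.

1.12 mmHg per hour

0.132 inHg / 3 h × 25.4 mmHg/inHg = 1.12 mmHg/h.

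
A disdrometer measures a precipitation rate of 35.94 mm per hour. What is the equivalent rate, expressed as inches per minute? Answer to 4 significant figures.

35.94 mm/hour × 0.0393701 in/mm × 0.0166667 hour/minute = 0.02358 in/minute.

0.02358 in/minute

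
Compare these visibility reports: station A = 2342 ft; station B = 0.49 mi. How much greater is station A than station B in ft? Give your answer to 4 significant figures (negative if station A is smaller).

-245.2 ft

station B: 0.49 SM = 2587.200 ft.
Difference: 2342.000 − 2587.200 = -245.2 ft.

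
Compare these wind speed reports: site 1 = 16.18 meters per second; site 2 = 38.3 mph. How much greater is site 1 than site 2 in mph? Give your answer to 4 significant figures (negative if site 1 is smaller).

-2.106 mph

site 1: 16.18 m/s = 36.19363 mph.
Difference: 36.19363 − 38.30000 = -2.106 mph.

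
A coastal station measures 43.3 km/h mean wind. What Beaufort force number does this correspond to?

43.3 km/h = 12.0 m/s, which is Beaufort 6 (strong breeze, 10.8–13.8 m/s).

Beaufort force 6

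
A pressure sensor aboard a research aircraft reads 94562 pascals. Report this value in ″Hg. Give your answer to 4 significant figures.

27.92 inHg

1 Pa = 0.0002953 inHg, so 94562 × 0.0002953 = 27.92 inHg.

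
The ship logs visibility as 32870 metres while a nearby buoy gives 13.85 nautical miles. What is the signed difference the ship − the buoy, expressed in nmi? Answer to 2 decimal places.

3.90 nmi

the ship: 32870 m = 17.7484 nmi.
Difference: 17.7484 − 13.8500 = 3.90 nmi.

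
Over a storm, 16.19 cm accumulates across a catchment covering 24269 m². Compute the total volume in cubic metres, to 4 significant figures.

3929 cubic metres

Depth: 16.19 cm × 10 = 161.9 mm.
1 mm over 1 m² is 1 L, so volume = 161.9 × 24269 = 3929151.1 L = 3929 m³.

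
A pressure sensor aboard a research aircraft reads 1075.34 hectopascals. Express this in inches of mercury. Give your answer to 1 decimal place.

1 hPa = 0.02953 inHg, so 1075.34 × 0.02953 = 31.8 inHg.

31.8 inHg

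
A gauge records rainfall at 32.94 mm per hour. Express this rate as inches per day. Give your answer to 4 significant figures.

32.94 mm/hour × 0.0393701 in/mm × 24 hour/day = 31.12 in/day.

31.12 in/day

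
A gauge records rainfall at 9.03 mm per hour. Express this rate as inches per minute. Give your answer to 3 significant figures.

9.03 mm/hour × 0.0393701 in/mm × 0.0166667 hour/minute = 0.00593 in/minute.

0.00593 in/minute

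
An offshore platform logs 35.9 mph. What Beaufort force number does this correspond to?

Beaufort force 7

35.9 mph = 16.0 m/s, which is Beaufort 7 (near gale, 13.9–17.1 m/s).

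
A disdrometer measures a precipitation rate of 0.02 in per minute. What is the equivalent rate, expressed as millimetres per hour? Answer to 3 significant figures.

0.02 in/minute × 25.4 mm/in × 60 minute/hour = 30.5 mm/hour.

30.5 mm/hour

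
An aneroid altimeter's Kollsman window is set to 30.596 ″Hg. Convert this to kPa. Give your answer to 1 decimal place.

103.6 kPa

1 inHg = 3.38639 kPa, so 30.596 × 3.38639 = 103.6 kPa.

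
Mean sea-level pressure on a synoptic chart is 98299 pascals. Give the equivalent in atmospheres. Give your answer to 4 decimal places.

0.9701 atm

1 Pa = 9.86923e-06 atm, so 98299 × 9.86923e-06 = 0.9701 atm.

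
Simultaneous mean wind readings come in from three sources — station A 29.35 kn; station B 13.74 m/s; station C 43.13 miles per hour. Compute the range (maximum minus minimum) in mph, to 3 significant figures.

12.4 mph

station A: 29.35 kt = 33.775 mph.
station B: 13.74 m/s = 30.736 mph.
Spread: 43.130 − 30.736 = 12.4 mph.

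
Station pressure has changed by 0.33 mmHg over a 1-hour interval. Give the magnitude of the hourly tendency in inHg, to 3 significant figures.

0.0130 inHg per hour

0.33 mmHg / 1 h × 0.0393701 inHg/mmHg = 0.0130 inHg/h.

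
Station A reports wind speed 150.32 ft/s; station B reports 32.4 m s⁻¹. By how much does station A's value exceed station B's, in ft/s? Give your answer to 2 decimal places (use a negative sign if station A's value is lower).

44.02 ft/s

station B: 32.4 m/s = 106.2992 ft/s.
Difference: 150.3200 − 106.2992 = 44.02 ft/s.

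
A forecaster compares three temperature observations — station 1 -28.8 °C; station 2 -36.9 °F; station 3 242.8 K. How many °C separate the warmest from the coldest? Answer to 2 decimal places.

station 2: -36.9 °F = -38.278 °C.
station 3: 242.8 K = -30.350 °C.
Spread: (-28.800) − (-38.278) = 9.478 °C.

9.48 °C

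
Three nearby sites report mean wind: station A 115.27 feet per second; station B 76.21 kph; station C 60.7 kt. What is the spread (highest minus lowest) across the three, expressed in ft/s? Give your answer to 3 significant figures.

station B: 76.21 km/h = 69.454 ft/s.
station C: 60.7 kt = 102.450 ft/s.
Spread: 115.270 − 69.454 = 45.8 ft/s.

45.8 ft/s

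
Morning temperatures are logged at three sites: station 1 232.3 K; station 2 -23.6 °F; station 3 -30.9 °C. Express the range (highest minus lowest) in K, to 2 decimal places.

9.96 K

station 1: 232.3 K = -40.850 °C.
station 2: -23.6 °F = -30.889 °C.
Spread: (-30.889) − (-40.850) = 9.961 °C.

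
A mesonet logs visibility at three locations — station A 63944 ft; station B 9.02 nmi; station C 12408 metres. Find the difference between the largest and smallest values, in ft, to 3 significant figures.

station B: 9.02 nmi = 54806.56 ft.
station C: 12408 m = 40708.66 ft.
Spread: 63944.00 − 40708.66 = 23200 ft.

23200 ft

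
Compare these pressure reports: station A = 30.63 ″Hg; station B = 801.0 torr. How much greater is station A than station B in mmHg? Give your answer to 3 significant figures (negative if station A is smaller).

-23.0 mmHg

station A: 30.63 inHg = 778.002 mmHg.
Difference: 778.002 − 801.000 = -23.0 mmHg.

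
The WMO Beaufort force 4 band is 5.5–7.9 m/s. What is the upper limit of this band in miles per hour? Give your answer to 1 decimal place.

17.7 mph

5.5–7.9 m/s × 2.237 = 12.3–17.7 mph.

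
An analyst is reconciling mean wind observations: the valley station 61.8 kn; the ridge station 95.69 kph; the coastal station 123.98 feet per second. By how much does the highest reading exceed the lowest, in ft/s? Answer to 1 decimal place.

the valley station: 61.8 kt = 104.307 ft/s.
the ridge station: 95.69 km/h = 87.207 ft/s.
Spread: 123.980 − 87.207 = 36.8 ft/s.

36.8 ft/s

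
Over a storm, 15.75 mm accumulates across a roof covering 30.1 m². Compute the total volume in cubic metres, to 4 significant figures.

1 mm over 1 m² is 1 L, so volume = 15.75 × 30.1 = 474.075 L = 0.4741 m³.

0.4741 cubic metres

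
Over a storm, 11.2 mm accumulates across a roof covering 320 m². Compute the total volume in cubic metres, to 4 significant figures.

3.584 cubic metres

1 mm over 1 m² is 1 L, so volume = 11.2 × 320 = 3584 L = 3.584 m³.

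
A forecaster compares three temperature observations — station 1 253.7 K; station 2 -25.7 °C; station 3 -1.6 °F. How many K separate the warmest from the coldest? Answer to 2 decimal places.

station 1: 253.7 K = -19.450 °C.
station 3: -1.6 °F = -18.667 °C.
Spread: (-18.667) − (-25.700) = 7.033 °C.

7.03 K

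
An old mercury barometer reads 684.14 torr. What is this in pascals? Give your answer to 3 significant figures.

91200 Pa

1 mmHg = 133.322 Pa, so 684.14 × 133.322 = 91200 Pa.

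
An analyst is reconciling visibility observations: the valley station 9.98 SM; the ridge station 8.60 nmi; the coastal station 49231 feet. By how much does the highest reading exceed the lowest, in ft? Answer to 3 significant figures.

the valley station: 9.98 SM = 52694.40 ft.
the ridge station: 8.60 nmi = 52254.59 ft.
Spread: 52694.40 − 49231.00 = 3460 ft.

3460 ft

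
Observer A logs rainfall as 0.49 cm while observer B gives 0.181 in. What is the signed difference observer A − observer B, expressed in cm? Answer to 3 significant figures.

0.0303 cm

observer B: 0.181 in = 0.459740 cm.
Difference: 0.490000 − 0.459740 = 0.0303 cm.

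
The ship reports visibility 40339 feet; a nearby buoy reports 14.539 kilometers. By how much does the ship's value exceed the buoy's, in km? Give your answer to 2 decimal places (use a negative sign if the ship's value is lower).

-2.24 km

the ship: 40339 ft = 12.2953 km.
Difference: 12.2953 − 14.5390 = -2.24 km.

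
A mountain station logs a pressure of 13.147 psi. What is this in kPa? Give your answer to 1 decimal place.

90.6 kPa

1 psi = 6.89476 kPa, so 13.147 × 6.89476 = 90.6 kPa.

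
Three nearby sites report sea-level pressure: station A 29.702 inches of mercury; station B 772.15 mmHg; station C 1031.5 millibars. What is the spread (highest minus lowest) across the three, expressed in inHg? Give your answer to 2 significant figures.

station B: 772.15 mmHg = 30.3996 inHg.
station C: 1031.5 mb = 30.4602 inHg.
Spread: 30.4602 − 29.7020 = 0.76 inHg.

0.76 inHg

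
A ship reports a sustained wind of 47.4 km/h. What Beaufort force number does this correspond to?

47.4 km/h = 13.2 m/s, which is Beaufort 6 (strong breeze, 10.8–13.8 m/s).

Beaufort force 6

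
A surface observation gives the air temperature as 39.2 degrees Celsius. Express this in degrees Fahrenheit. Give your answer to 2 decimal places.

102.56 °F

°F = °C × 9/5 + 32 = 39.2 × 1.8 + 32 = 102.56 °F.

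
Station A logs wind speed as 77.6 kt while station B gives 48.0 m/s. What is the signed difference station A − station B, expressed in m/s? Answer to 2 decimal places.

station A: 77.6 kt = 39.9209 m/s.
Difference: 39.9209 − 48.0000 = -8.08 m/s.

-8.08 m/s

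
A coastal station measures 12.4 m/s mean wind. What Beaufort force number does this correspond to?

12.4 m/s lies in the Beaufort 6 band (strong breeze, 10.8–13.8 m/s).

Beaufort force 6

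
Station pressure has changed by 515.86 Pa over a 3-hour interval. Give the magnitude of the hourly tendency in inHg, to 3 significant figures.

515.86 Pa / 3 h × 0.0002953 inHg/Pa = 0.0508 inHg/h.

0.0508 inHg per hour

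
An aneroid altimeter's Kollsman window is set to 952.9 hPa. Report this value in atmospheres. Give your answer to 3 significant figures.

1 hPa = 0.000986923 atm, so 952.9 × 0.000986923 = 0.940 atm.

0.940 atm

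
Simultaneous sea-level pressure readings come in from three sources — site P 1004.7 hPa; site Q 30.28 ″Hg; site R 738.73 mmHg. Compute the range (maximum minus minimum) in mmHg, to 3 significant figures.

30.4 mmHg

site P: 1004.7 hPa = 753.587 mmHg.
site Q: 30.28 inHg = 769.112 mmHg.
Spread: 769.112 − 738.730 = 30.4 mmHg.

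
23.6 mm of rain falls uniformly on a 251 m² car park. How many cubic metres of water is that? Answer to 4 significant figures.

1 mm over 1 m² is 1 L, so volume = 23.6 × 251 = 5923.6 L = 5.924 m³.

5.924 cubic metres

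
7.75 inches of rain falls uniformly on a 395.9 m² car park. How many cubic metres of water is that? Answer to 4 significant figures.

77.93 cubic metres

Depth: 7.75 in × 25.4 = 196.85 mm.
1 mm over 1 m² is 1 L, so volume = 196.85 × 395.9 = 77932.915 L = 77.93 m³.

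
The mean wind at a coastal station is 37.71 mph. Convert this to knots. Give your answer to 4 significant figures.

1 mph = 0.868976 kt, so 37.71 × 0.868976 = 32.77 kt.

32.77 kt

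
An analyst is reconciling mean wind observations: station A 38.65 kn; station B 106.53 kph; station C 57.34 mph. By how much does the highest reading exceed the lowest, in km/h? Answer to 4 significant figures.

station A: 38.65 kt = 71.5798 km/h.
station C: 57.34 mph = 92.2798 km/h.
Spread: 106.5300 − 71.5798 = 34.95 km/h.

34.95 km/h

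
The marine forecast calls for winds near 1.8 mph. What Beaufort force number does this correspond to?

1.8 mph = 0.8 m/s, which is Beaufort 1 (light air, 0.3–1.5 m/s).

Beaufort force 1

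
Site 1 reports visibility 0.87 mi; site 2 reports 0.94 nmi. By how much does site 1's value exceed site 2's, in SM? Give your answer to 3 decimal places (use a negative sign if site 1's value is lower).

site 2: 0.94 nmi = 1.08173 SM.
Difference: 0.87000 − 1.08173 = -0.212 SM.

-0.212 SM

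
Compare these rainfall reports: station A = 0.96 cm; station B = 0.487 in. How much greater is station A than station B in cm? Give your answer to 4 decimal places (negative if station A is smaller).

station B: 0.487 in = 1.236980 cm.
Difference: 0.960000 − 1.236980 = -0.2770 cm.

-0.2770 cm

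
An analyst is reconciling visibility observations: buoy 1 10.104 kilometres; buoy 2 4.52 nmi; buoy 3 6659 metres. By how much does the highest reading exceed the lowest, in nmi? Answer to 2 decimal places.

1.86 nmi

buoy 1: 10.104 km = 5.4557 nmi.
buoy 3: 6659 m = 3.5956 nmi.
Spread: 5.4557 − 3.5956 = 1.86 nmi.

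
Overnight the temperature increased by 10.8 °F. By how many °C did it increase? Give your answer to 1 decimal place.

A change of 1 °C equals a change of 1.8 °F: Δ°C = 10.8 × 0.5556 = 6.0 °C.

6.0 °C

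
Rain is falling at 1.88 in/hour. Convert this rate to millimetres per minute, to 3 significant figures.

0.796 mm/minute

1.88 in/hour × 25.4 mm/in × 0.0166667 hour/minute = 0.796 mm/minute.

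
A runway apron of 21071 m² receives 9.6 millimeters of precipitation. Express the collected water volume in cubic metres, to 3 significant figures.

1 mm over 1 m² is 1 L, so volume = 9.6 × 21071 = 202281.6 L = 202 m³.

202 cubic metres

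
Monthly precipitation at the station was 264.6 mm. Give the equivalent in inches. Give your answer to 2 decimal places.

10.42 in

1 mm = 0.0393701 in, so 264.6 × 0.0393701 = 10.42 in.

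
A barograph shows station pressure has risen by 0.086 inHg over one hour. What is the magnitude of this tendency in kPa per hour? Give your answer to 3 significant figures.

0.291 kPa per hour

0.086 inHg / 1 h × 3.38639 kPa/inHg = 0.291 kPa/h.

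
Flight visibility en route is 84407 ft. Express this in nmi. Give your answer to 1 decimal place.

1 ft = 0.000164579 nmi, so 84407 × 0.000164579 = 13.9 nmi.

13.9 nmi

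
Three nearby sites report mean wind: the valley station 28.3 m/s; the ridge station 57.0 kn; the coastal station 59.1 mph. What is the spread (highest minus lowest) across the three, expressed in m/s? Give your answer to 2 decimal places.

the ridge station: 57.0 kt = 29.3233 m/s.
the coastal station: 59.1 mph = 26.4201 m/s.
Spread: 29.3233 − 26.4201 = 2.90 m/s.

2.90 m/s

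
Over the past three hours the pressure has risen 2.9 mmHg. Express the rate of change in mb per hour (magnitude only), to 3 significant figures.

1.29 mb per hour

2.9 mmHg / 3 h × 1.33322 mb/mmHg = 1.29 mb/h.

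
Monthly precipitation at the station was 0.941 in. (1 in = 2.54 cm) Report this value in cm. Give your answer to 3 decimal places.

1 in = 2.54 cm, so 0.941 × 2.54 = 2.390 cm.

2.390 cm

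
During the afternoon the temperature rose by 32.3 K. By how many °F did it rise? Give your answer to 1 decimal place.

58.1 °F

For a temperature change the 32° offset cancels: Δ°F = 32.3 × 1.8 = 58.1 °F.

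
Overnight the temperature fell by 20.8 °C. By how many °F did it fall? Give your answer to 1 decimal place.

A change of 1 °C equals a change of 1.8 °F: Δ°F = 20.8 × 1.8 = 37.4 °F.

37.4 °F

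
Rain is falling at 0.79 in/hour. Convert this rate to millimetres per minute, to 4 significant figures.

0.3344 mm/minute

0.79 in/hour × 25.4 mm/in × 0.0166667 hour/minute = 0.3344 mm/minute.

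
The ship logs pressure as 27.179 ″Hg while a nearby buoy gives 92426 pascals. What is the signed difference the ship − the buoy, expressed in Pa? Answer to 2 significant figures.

the ship: 27.179 inHg = 92038.67 Pa.
Difference: 92038.67 − 92426.00 = -390 Pa.

-390 Pa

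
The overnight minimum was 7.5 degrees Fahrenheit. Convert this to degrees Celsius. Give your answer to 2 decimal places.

°C = (°F − 32) × 5/9 = (7.5 − 32) / 1.8 = -13.61 °C.

-13.61 °C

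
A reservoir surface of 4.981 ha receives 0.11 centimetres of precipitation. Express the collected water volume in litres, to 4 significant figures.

Depth: 0.11 cm × 10 = 1.1 mm.
Area: 4.981 ha = 49810 m².
1 mm over 1 m² is 1 L, so volume = 1.1 × 49810 = 54791 L ≈ 54790 L.

54790 litres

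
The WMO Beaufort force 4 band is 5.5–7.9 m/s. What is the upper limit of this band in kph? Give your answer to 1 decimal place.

28.4 km/h

5.5–7.9 m/s × 3.6 = 19.8–28.4 km/h.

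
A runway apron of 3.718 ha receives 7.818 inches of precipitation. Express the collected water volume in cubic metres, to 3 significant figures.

Depth: 7.818 in × 25.4 = 198.5772 mm.
Area: 3.718 ha = 37180 m².
1 mm over 1 m² is 1 L, so volume = 198.5772 × 37180 = 7383100.3 L = 7380 m³.

7380 cubic metres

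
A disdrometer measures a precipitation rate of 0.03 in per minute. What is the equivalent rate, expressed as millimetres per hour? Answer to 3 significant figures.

0.03 in/minute × 25.4 mm/in × 60 minute/hour = 45.7 mm/hour.

45.7 mm/hour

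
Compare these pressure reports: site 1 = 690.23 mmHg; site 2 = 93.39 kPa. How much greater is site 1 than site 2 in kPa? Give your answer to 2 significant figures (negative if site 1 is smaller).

site 1: 690.23 mmHg = 92.023 kPa.
Difference: 92.023 − 93.390 = -1.4 kPa.

-1.4 kPa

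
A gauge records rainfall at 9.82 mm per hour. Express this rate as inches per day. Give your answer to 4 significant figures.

9.82 mm/hour × 0.0393701 in/mm × 24 hour/day = 9.279 in/day.

9.279 in/day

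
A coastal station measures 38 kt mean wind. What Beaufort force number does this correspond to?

Beaufort force 8

38 kt lies in the Beaufort 8 band (gale, 34–40 kt).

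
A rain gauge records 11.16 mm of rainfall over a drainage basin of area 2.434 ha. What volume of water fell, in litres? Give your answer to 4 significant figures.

271600 litres

Area: 2.434 ha = 24340 m².
1 mm over 1 m² is 1 L, so volume = 11.16 × 24340 = 271634.4 L ≈ 271600 L.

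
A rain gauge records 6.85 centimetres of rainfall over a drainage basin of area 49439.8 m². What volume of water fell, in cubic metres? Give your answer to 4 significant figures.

Depth: 6.85 cm × 10 = 68.5 mm.
1 mm over 1 m² is 1 L, so volume = 68.5 × 49439.8 = 3386626.3 L = 3387 m³.

3387 cubic metres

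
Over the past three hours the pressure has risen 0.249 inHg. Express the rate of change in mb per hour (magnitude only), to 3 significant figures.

2.81 mb per hour

0.249 inHg / 3 h × 33.8639 mb/inHg = 2.81 mb/h.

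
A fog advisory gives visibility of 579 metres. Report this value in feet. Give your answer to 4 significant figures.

1900 ft

1 m = 3.28084 ft, so 579 × 3.28084 = 1900 ft.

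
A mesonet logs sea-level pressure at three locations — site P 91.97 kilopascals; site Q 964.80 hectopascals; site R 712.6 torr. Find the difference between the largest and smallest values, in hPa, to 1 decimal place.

site P: 91.97 kPa = 919.700 hPa.
site R: 712.6 mmHg = 950.055 hPa.
Spread: 964.800 − 919.700 = 45.1 hPa.

45.1 hPa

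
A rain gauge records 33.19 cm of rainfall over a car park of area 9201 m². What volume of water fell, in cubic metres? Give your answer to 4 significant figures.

3054 cubic metres

Depth: 33.19 cm × 10 = 331.9 mm.
1 mm over 1 m² is 1 L, so volume = 331.9 × 9201 = 3053811.9 L = 3054 m³.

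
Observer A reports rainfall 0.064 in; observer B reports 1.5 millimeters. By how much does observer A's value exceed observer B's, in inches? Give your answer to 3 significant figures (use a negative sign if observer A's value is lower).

0.00494 in

observer B: 1.5 mm = 0.0590551 in.
Difference: 0.0640000 − 0.0590551 = 0.00494 in.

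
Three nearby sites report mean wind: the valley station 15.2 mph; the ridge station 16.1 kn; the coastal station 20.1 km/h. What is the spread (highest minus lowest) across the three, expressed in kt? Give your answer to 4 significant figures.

5.247 kt

the valley station: 15.2 mph = 13.20844 kt.
the coastal station: 20.1 km/h = 10.85313 kt.
Spread: 16.10000 − 10.85313 = 5.247 kt.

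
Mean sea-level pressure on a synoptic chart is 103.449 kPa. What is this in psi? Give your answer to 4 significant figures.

1 kPa = 0.145038 psi, so 103.449 × 0.145038 = 15.00 psi.

15.00 psi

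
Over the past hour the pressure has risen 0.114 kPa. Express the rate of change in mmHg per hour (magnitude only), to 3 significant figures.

0.114 kPa / 1 h × 7.50062 mmHg/kPa = 0.855 mmHg/h.

0.855 mmHg per hour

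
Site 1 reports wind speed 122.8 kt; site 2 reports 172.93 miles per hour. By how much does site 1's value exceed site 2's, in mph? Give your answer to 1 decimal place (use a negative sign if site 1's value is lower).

site 1: 122.8 kt = 141.316 mph.
Difference: 141.316 − 172.930 = -31.6 mph.

-31.6 mph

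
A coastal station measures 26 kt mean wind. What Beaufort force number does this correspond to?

Beaufort force 6

26 kt lies in the Beaufort 6 band (strong breeze, 22–27 kt).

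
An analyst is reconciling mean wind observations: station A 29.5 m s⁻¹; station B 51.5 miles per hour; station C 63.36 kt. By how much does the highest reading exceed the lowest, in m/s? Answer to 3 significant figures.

station B: 51.5 mph = 23.0226 m/s.
station C: 63.36 kt = 32.5952 m/s.
Spread: 32.5952 − 23.0226 = 9.57 m/s.

9.57 m/s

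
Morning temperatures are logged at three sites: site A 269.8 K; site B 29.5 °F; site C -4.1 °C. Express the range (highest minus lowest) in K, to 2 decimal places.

site A: 269.8 K = -3.350 °C.
site B: 29.5 °F = -1.389 °C.
Spread: (-1.389) − (-4.100) = 2.711 °C.

2.71 K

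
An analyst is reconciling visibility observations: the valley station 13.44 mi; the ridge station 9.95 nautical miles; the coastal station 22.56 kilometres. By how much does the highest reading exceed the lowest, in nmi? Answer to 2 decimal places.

2.23 nmi

the valley station: 13.44 SM = 11.6790 nmi.
the coastal station: 22.56 km = 12.1814 nmi.
Spread: 12.1814 − 9.9500 = 2.23 nmi.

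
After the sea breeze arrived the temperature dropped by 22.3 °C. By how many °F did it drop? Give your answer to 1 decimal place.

40.1 °F

Converting a difference, only the 9/5 scale factor applies: Δ°F = 22.3 × 1.8 = 40.1 °F.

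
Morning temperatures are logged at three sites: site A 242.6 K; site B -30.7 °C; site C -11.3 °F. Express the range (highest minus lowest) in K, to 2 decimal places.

6.64 K

site A: 242.6 K = -30.550 °C.
site C: -11.3 °F = -24.056 °C.
Spread: (-24.056) − (-30.700) = 6.644 °C.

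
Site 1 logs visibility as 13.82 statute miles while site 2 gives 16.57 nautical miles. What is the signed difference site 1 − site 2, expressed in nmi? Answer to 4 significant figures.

site 1: 13.82 SM = 12.00925 nmi.
Difference: 12.00925 − 16.57000 = -4.561 nmi.

-4.561 nmi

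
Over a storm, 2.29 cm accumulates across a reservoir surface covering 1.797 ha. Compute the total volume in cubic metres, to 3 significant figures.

Depth: 2.29 cm × 10 = 22.9 mm.
Area: 1.797 ha = 17970 m².
1 mm over 1 m² is 1 L, so volume = 22.9 × 17970 = 411513 L = 412 m³.

412 cubic metres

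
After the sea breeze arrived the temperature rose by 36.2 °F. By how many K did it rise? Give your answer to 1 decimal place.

20.1 K

A change of 1 °C equals a change of 1.8 °F: ΔK = 36.2 × 0.5556 = 20.1 K.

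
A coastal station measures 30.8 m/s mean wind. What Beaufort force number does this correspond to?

30.8 m/s lies in the Beaufort 11 band (violent storm, 28.5–32.6 m/s).

Beaufort force 11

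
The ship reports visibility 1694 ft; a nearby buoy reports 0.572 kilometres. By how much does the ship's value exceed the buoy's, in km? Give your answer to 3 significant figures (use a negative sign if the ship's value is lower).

the ship: 1694 ft = 0.516331 km.
Difference: 0.516331 − 0.572000 = -0.0557 km.

-0.0557 km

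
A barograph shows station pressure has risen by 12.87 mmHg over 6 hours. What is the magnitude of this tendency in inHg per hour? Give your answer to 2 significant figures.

0.084 inHg per hour

12.87 mmHg / 6 h × 0.0393701 inHg/mmHg = 0.084 inHg/h.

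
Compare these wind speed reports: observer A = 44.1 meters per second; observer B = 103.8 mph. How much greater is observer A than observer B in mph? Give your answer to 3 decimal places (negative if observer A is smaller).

observer A: 44.1 m/s = 98.64889 mph.
Difference: 98.64889 − 103.80000 = -5.151 mph.

-5.151 mph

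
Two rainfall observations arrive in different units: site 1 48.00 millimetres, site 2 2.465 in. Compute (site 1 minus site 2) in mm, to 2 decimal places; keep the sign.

-14.61 mm

site 2: 2.465 in = 62.6110 mm.
Difference: 48.0000 − 62.6110 = -14.61 mm.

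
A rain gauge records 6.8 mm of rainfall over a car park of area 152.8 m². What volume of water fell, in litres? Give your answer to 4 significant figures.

1 mm over 1 m² is 1 L, so volume = 6.8 × 152.8 = 1039.04 L ≈ 1039 L.

1039 litres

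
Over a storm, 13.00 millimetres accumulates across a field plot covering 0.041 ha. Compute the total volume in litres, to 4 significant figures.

Area: 0.041 ha = 410 m².
1 mm over 1 m² is 1 L, so volume = 13 × 410 = 5330 L.

5330 litres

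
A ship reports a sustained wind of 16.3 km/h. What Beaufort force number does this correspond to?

16.3 km/h = 4.5 m/s, which is Beaufort 3 (gentle breeze, 3.4–5.4 m/s).

Beaufort force 3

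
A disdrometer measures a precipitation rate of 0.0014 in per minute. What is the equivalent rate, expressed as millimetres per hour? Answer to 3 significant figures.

2.13 mm/hour

0.0014 in/minute × 25.4 mm/in × 60 minute/hour = 2.13 mm/hour.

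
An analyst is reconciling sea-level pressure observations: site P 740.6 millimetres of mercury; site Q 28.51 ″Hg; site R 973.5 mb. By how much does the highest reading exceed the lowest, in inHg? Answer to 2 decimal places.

site P: 740.6 mmHg = 29.1575 inHg.
site R: 973.5 mb = 28.7474 inHg.
Spread: 29.1575 − 28.5100 = 0.65 inHg.

0.65 inHg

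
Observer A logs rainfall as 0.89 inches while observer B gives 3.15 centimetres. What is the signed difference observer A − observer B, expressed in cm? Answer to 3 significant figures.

observer A: 0.89 in = 2.26060 cm.
Difference: 2.26060 − 3.15000 = -0.889 cm.

-0.889 cm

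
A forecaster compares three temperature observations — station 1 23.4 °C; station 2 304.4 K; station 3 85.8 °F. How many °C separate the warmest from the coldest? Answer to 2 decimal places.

7.85 °C

station 2: 304.4 K = 31.250 °C.
station 3: 85.8 °F = 29.889 °C.
Spread: 31.250 − 23.400 = 7.850 °C.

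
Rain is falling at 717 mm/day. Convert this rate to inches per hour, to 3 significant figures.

1.18 in/hour

717 mm/day × 0.0393701 in/mm × 0.0416667 day/hour = 1.18 in/hour.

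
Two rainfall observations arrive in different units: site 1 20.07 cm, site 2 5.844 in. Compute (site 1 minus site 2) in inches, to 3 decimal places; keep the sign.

site 1: 20.07 cm = 7.90157 in.
Difference: 7.90157 − 5.84400 = 2.058 in.

2.058 in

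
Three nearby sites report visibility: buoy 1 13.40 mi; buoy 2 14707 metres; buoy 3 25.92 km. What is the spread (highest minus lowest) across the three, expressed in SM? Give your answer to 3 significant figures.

6.97 SM

buoy 2: 14707 m = 9.1385 SM.
buoy 3: 25.92 km = 16.1059 SM.
Spread: 16.1059 − 9.1385 = 6.97 SM.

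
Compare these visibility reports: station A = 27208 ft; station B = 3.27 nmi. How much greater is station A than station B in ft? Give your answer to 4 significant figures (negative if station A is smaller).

7339 ft

station B: 3.27 nmi = 19868.90 ft.
Difference: 27208.00 − 19868.90 = 7339 ft.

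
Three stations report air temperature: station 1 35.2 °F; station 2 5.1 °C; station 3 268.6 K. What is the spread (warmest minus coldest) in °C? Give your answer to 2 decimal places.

station 1: 35.2 °F = 1.778 °C.
station 3: 268.6 K = -4.550 °C.
Spread: 5.100 − (-4.550) = 9.650 °C.

9.65 °C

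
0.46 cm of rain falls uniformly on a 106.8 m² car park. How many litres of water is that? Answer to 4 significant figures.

Depth: 0.46 cm × 10 = 4.6 mm.
1 mm over 1 m² is 1 L, so volume = 4.6 × 106.8 = 491.28 L ≈ 491.3 L.

491.3 litres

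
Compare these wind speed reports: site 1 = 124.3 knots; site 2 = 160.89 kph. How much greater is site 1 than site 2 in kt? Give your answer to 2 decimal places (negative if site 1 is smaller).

site 2: 160.89 km/h = 86.8737 kt.
Difference: 124.3000 − 86.8737 = 37.43 kt.

37.43 kt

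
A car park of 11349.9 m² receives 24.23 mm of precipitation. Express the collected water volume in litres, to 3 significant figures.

275000 litres

1 mm over 1 m² is 1 L, so volume = 24.23 × 11349.9 = 275008.08 L ≈ 275000 L.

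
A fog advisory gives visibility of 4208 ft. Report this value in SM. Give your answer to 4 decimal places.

1 ft = 0.000189394 SM, so 4208 × 0.000189394 = 0.7970 SM.

0.7970 SM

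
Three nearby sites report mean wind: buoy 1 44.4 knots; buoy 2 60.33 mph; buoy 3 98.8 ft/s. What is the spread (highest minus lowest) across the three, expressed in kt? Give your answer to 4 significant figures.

buoy 2: 60.33 mph = 52.4253 kt.
buoy 3: 98.8 ft/s = 58.5374 kt.
Spread: 58.5374 − 44.4000 = 14.14 kt.

14.14 kt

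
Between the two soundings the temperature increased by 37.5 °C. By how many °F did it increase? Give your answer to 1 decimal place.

67.5 °F

Converting a difference, only the 9/5 scale factor applies: Δ°F = 37.5 × 1.8 = 67.5 °F.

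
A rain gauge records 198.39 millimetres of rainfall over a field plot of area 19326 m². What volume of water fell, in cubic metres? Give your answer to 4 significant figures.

1 mm over 1 m² is 1 L, so volume = 198.39 × 19326 = 3834085.1 L = 3834 m³.

3834 cubic metres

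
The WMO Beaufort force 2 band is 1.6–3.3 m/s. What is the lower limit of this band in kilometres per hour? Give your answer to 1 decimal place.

5.8 km/h

1.6–3.3 m/s × 3.6 = 5.8–11.9 km/h.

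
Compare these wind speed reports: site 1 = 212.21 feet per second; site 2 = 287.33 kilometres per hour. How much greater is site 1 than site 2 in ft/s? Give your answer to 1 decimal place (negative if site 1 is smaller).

-49.6 ft/s

site 2: 287.33 km/h = 261.857 ft/s.
Difference: 212.210 − 261.857 = -49.6 ft/s.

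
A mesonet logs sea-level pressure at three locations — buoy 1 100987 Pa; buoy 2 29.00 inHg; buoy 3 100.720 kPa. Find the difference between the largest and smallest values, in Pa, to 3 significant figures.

2780 Pa

buoy 2: 29.00 inHg = 98205.28 Pa.
buoy 3: 100.720 kPa = 100720.00 Pa.
Spread: 100987.00 − 98205.28 = 2780 Pa.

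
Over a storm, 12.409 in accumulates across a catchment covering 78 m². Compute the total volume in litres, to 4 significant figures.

24580 litres

Depth: 12.409 in × 25.4 = 315.1886 mm.
1 mm over 1 m² is 1 L, so volume = 315.1886 × 78 = 24584.711 L ≈ 24580 L.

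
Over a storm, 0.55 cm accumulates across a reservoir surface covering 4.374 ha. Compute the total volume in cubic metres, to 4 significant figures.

240.6 cubic metres

Depth: 0.55 cm × 10 = 5.5 mm.
Area: 4.374 ha = 43740 m².
1 mm over 1 m² is 1 L, so volume = 5.5 × 43740 = 240570 L = 240.6 m³.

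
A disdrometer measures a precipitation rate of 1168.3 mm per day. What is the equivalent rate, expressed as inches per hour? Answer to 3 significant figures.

1168.3 mm/day × 0.0393701 in/mm × 0.0416667 day/hour = 1.92 in/hour.

1.92 in/hour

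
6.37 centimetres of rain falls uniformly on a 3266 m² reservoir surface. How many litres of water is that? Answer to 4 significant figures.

208000 litres

Depth: 6.37 cm × 10 = 63.7 mm.
1 mm over 1 m² is 1 L, so volume = 63.7 × 3266 = 208044.2 L ≈ 208000 L.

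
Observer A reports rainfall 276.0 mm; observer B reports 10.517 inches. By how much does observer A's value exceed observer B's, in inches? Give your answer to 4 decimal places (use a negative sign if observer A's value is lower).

observer A: 276.0 mm = 10.866142 in.
Difference: 10.866142 − 10.517000 = 0.3491 in.

0.3491 in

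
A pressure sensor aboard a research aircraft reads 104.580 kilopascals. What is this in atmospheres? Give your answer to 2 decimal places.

1.03 atm

1 kPa = 0.00986923 atm, so 104.580 × 0.00986923 = 1.03 atm.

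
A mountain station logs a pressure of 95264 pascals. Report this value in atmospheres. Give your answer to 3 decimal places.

0.940 atm

1 Pa = 9.86923e-06 atm, so 95264 × 9.86923e-06 = 0.940 atm.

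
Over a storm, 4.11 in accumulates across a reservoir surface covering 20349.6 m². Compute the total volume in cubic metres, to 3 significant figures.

Depth: 4.11 in × 25.4 = 104.394 mm.
1 mm over 1 m² is 1 L, so volume = 104.394 × 20349.6 = 2124376.1 L = 2120 m³.

2120 cubic metres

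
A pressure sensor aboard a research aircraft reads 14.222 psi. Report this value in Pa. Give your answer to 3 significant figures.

1 psi = 6894.76 Pa, so 14.222 × 6894.76 = 98100 Pa.

98100 Pa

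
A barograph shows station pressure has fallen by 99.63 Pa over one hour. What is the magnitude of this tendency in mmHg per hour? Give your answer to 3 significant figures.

99.63 Pa / 1 h × 0.00750062 mmHg/Pa = 0.747 mmHg/h.

0.747 mmHg per hour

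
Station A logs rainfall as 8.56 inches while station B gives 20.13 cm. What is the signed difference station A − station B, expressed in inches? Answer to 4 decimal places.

0.6348 in

station B: 20.13 cm = 7.925197 in.
Difference: 8.560000 − 7.925197 = 0.6348 in.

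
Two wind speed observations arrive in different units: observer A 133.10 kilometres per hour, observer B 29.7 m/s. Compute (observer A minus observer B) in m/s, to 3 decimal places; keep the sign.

7.272 m/s

observer A: 133.10 km/h = 36.97222 m/s.
Difference: 36.97222 − 29.70000 = 7.272 m/s.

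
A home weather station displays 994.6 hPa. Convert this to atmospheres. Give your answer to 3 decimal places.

0.982 atm

1 hPa = 0.000986923 atm, so 994.6 × 0.000986923 = 0.982 atm.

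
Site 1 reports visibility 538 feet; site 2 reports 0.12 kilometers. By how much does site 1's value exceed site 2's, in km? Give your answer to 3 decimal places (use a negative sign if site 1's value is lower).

0.044 km

site 1: 538 ft = 0.16398 km.
Difference: 0.16398 − 0.12000 = 0.044 km.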